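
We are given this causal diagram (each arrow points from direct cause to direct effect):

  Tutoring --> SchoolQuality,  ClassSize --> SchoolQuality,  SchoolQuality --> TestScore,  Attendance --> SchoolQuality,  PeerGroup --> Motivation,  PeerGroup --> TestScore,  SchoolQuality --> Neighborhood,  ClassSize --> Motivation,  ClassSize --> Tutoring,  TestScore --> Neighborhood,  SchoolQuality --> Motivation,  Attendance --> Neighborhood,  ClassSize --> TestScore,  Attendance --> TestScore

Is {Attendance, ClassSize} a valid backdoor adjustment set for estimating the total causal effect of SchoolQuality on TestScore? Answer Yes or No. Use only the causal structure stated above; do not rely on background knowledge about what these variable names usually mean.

Yes

Backdoor paths from SchoolQuality to TestScore (paths whose first edge points into SchoolQuality):
  P1: SchoolQuality <- Attendance -> TestScore
  P2: SchoolQuality <- Attendance -> Neighborhood <- TestScore
  P3: SchoolQuality <- ClassSize -> TestScore
  P4: SchoolQuality <- ClassSize -> Motivation <- PeerGroup -> TestScore
  P5: SchoolQuality <- Tutoring <- ClassSize -> TestScore
  P6: SchoolQuality <- Tutoring <- ClassSize -> Motivation <- PeerGroup -> TestScore
Condition 1 (no descendant of SchoolQuality in the set): holds — descendants of SchoolQuality are {Motivation, Neighborhood, TestScore}; none are in {Attendance, ClassSize}.
Condition 2 (every backdoor path blocked by {Attendance, ClassSize}):
  P1: blocked at fork node Attendance ∈ conditioning set.
  P2: blocked at fork node Attendance ∈ conditioning set.
  P3: blocked at fork node ClassSize ∈ conditioning set.
  P4: blocked at fork node ClassSize ∈ conditioning set.
  P5: blocked at fork node ClassSize ∈ conditioning set.
  P6: blocked at fork node ClassSize ∈ conditioning set.
{Attendance, ClassSize} satisfies the backdoor criterion.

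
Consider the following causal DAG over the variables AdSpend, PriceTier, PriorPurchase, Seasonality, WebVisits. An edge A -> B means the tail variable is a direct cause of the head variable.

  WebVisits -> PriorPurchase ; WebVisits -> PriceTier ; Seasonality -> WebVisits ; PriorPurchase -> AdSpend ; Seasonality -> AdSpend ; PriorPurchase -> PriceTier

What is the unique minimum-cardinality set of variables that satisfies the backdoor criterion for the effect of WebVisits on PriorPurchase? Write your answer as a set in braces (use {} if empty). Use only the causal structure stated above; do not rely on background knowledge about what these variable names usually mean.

Variables eligible for adjustment (non-descendants of WebVisits, excluding WebVisits and PriorPurchase): {Seasonality}.
Backdoor paths from WebVisits to PriorPurchase:
  P1: WebVisits <- Seasonality -> AdSpend <- PriorPurchase
Each backdoor path contains an unconditioned collider, so every path is already blocked with the empty conditioning set:
  P1: blocked at collider AdSpend (neither it nor any descendant is in the conditioning set).
The empty set is therefore the unique smallest valid set.

{}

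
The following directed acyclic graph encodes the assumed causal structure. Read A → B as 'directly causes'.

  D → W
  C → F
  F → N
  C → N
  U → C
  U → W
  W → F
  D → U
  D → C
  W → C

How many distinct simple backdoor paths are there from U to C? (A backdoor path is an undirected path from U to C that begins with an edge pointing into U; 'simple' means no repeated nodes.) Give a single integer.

A backdoor path from U to C is any simple undirected path whose first edge points into U (i.e. leaves U via a parent).
Parents of U: {D}.
Enumerating:
  P1: U <- D -> W -> C
  P2: U <- D -> W -> F <- C
  P3: U <- D -> W -> F -> N <- C
  P4: U <- D -> C
That exhausts the simple backdoor paths. Count: 4.

4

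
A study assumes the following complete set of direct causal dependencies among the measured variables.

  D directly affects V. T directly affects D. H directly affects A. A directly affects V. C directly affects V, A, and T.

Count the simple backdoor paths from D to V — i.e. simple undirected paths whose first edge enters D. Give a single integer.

2

A backdoor path from D to V is any simple undirected path whose first edge points into D (i.e. leaves D via a parent).
Parents of D: {T}.
Enumerating:
  P1: D <- T <- C -> A -> V
  P2: D <- T <- C -> V
That exhausts the simple backdoor paths. Count: 2.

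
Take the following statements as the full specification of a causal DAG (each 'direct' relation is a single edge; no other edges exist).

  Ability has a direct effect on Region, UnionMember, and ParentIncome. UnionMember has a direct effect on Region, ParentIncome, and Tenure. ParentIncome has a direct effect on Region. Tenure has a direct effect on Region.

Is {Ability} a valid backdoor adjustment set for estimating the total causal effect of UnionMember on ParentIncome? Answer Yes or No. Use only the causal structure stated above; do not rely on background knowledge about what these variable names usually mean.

Yes

Backdoor paths from UnionMember to ParentIncome (paths whose first edge points into UnionMember):
  P1: UnionMember <- Ability -> ParentIncome
  P2: UnionMember <- Ability -> Region <- ParentIncome
Condition 1 (no descendant of UnionMember in the set): holds — descendants of UnionMember are {ParentIncome, Region, Tenure}; none are in {Ability}.
Condition 2 (every backdoor path blocked by {Ability}):
  P1: blocked at fork node Ability ∈ conditioning set.
  P2: blocked at fork node Ability ∈ conditioning set.
{Ability} satisfies the backdoor criterion.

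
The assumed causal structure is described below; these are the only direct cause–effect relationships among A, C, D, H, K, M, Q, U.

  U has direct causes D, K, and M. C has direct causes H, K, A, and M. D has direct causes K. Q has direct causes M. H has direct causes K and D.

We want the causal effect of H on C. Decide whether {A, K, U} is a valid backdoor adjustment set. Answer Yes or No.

Backdoor paths from H to C (paths whose first edge points into H):
  P1: H <- K -> D -> U <- M -> C
  P2: H <- K -> U <- M -> C
  P3: H <- K -> C
  P4: H <- D <- K -> U <- M -> C
  P5: H <- D <- K -> C
  P6: H <- D -> U <- M -> C
  P7: H <- D -> U <- K -> C
Condition 1 (no descendant of H in the set): holds — descendants of H are {C}; none are in {A, K, U}.
Condition 2 (every backdoor path blocked by {A, K, U}):
  P1: blocked at fork node K ∈ conditioning set.
  P2: blocked at fork node K ∈ conditioning set.
  P3: blocked at fork node K ∈ conditioning set.
  P4: blocked at fork node K ∈ conditioning set.
  P5: blocked at fork node K ∈ conditioning set.
  P6: open — collider(s) U are conditioned on (or have a conditioned descendant) and no non-collider on the path is in the set.
  P7: blocked at fork node K ∈ conditioning set.
{A, K, U} does not satisfy the backdoor criterion.

No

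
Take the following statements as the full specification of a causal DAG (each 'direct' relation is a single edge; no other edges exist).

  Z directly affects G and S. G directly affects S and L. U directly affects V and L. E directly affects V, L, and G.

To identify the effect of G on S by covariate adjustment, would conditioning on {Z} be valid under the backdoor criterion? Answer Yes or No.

Backdoor paths from G to S (paths whose first edge points into G):
  P1: G <- Z -> S
Condition 1 (no descendant of G in the set): holds — descendants of G are {L, S}; none are in {Z}.
Condition 2 (every backdoor path blocked by {Z}):
  P1: blocked at fork node Z ∈ conditioning set.
{Z} satisfies the backdoor criterion.

Yes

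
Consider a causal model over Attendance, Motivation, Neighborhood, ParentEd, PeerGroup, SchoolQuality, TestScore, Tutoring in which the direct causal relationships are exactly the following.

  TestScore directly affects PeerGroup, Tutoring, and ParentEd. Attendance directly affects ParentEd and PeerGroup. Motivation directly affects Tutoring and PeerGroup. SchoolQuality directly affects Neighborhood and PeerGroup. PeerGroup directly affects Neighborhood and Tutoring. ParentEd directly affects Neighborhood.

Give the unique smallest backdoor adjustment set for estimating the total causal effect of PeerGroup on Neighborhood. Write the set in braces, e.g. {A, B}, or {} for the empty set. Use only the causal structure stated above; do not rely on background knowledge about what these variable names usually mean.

Variables eligible for adjustment (non-descendants of PeerGroup, excluding PeerGroup and Neighborhood): {Attendance, Motivation, ParentEd, SchoolQuality, TestScore}.
Backdoor paths from PeerGroup to Neighborhood:
  P1: PeerGroup <- Attendance -> ParentEd -> Neighborhood
  P2: PeerGroup <- Motivation -> Tutoring <- TestScore -> ParentEd -> Neighborhood
  P3: PeerGroup <- TestScore -> ParentEd -> Neighborhood
  P4: PeerGroup <- SchoolQuality -> Neighborhood
The empty set is not sufficient: P1 (PeerGroup <- Attendance -> ParentEd -> Neighborhood) has no collider blocking it and no conditioned non-collider, so it is open.
Try {ParentEd, SchoolQuality}:
  P1: blocked at chain node ParentEd ∈ conditioning set.
  P2: blocked at collider Tutoring (neither it nor any descendant is in the conditioning set).
  P3: blocked at chain node ParentEd ∈ conditioning set.
  P4: blocked at fork node SchoolQuality ∈ conditioning set.
{ParentEd, SchoolQuality} contains no descendant of PeerGroup and blocks every backdoor path.
Every element of {ParentEd, SchoolQuality} is needed (dropping ParentEd leaves P1 open; dropping SchoolQuality leaves P4 open), so no proper subset is valid.
Among all size-2 subsets of the eligible variables, only {ParentEd, SchoolQuality} blocks every backdoor path, so it is the unique smallest valid adjustment set.

{ParentEd, SchoolQuality}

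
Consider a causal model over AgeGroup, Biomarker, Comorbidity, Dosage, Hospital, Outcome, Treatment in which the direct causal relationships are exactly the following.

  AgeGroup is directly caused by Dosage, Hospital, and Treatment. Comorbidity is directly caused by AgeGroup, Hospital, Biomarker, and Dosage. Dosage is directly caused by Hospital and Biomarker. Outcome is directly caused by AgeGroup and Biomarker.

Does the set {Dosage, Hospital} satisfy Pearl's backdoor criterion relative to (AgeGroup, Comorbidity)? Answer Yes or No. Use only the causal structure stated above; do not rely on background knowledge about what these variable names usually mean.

Yes

Backdoor paths from AgeGroup to Comorbidity (paths whose first edge points into AgeGroup):
  P1: AgeGroup <- Hospital -> Dosage <- Biomarker -> Comorbidity
  P2: AgeGroup <- Hospital -> Dosage -> Comorbidity
  P3: AgeGroup <- Hospital -> Comorbidity
  P4: AgeGroup <- Dosage <- Biomarker -> Comorbidity
  P5: AgeGroup <- Dosage <- Hospital -> Comorbidity
  P6: AgeGroup <- Dosage -> Comorbidity
Condition 1 (no descendant of AgeGroup in the set): holds — descendants of AgeGroup are {Comorbidity, Outcome}; none are in {Dosage, Hospital}.
Condition 2 (every backdoor path blocked by {Dosage, Hospital}):
  P1: blocked at fork node Hospital ∈ conditioning set.
  P2: blocked at fork node Hospital ∈ conditioning set.
  P3: blocked at fork node Hospital ∈ conditioning set.
  P4: blocked at chain node Dosage ∈ conditioning set.
  P5: blocked at chain node Dosage ∈ conditioning set.
  P6: blocked at fork node Dosage ∈ conditioning set.
{Dosage, Hospital} satisfies the backdoor criterion.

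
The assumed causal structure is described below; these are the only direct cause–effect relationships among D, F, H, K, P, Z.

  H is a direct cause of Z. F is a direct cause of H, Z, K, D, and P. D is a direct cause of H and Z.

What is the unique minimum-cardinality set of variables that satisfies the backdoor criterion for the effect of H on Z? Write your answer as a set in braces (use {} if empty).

Variables eligible for adjustment (non-descendants of H, excluding H and Z): {D, F, K, P}.
Backdoor paths from H to Z:
  P1: H <- F -> D -> Z
  P2: H <- F -> Z
  P3: H <- D <- F -> Z
  P4: H <- D -> Z
The empty set is not sufficient: P1 (H <- F -> D -> Z) has no collider blocking it and no conditioned non-collider, so it is open.
Try {D, F}:
  P1: blocked at fork node F ∈ conditioning set.
  P2: blocked at fork node F ∈ conditioning set.
  P3: blocked at chain node D ∈ conditioning set.
  P4: blocked at fork node D ∈ conditioning set.
{D, F} contains no descendant of H and blocks every backdoor path.
Every element of {D, F} is needed (dropping D leaves P4 open; dropping F leaves P2 open), so no proper subset is valid.
Among all size-2 subsets of the eligible variables, only {D, F} blocks every backdoor path, so it is the unique smallest valid adjustment set.

{D, F}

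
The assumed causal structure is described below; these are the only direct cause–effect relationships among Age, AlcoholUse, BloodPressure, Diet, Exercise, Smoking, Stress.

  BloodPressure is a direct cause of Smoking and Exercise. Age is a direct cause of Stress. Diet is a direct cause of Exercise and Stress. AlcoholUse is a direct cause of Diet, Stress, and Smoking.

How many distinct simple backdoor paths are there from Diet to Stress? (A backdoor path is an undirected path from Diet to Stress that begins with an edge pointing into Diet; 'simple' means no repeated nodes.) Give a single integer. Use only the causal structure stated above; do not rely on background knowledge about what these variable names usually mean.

1

A backdoor path from Diet to Stress is any simple undirected path whose first edge points into Diet (i.e. leaves Diet via a parent).
Parents of Diet: {AlcoholUse}.
Enumerating:
  P1: Diet <- AlcoholUse -> Stress
That exhausts the simple backdoor paths. Count: 1.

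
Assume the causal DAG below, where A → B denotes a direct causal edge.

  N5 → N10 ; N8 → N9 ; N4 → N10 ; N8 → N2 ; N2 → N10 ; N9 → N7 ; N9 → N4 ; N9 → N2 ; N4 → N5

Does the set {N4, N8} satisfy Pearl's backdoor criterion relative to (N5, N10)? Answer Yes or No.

Backdoor paths from N5 to N10 (paths whose first edge points into N5):
  P1: N5 <- N4 <- N9 <- N8 -> N2 -> N10
  P2: N5 <- N4 <- N9 -> N2 -> N10
  P3: N5 <- N4 -> N10
Condition 1 (no descendant of N5 in the set): holds — descendants of N5 are {N10}; none are in {N4, N8}.
Condition 2 (every backdoor path blocked by {N4, N8}):
  P1: blocked at chain node N4 ∈ conditioning set.
  P2: blocked at chain node N4 ∈ conditioning set.
  P3: blocked at fork node N4 ∈ conditioning set.
{N4, N8} satisfies the backdoor criterion.

Yes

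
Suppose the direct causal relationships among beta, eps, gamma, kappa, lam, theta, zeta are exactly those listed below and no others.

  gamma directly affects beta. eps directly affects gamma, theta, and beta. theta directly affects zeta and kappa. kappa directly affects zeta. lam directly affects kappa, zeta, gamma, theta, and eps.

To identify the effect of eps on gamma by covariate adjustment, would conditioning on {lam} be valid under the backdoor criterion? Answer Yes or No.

Backdoor paths from eps to gamma (paths whose first edge points into eps):
  P1: eps <- lam -> gamma
Condition 1 (no descendant of eps in the set): holds — descendants of eps are {beta, gamma, kappa, theta, zeta}; none are in {lam}.
Condition 2 (every backdoor path blocked by {lam}):
  P1: blocked at fork node lam ∈ conditioning set.
{lam} satisfies the backdoor criterion.

Yes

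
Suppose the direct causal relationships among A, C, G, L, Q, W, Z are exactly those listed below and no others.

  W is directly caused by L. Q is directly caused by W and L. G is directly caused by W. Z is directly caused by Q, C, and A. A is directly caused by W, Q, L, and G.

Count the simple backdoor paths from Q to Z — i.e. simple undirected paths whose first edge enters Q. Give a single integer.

6

A backdoor path from Q to Z is any simple undirected path whose first edge points into Q (i.e. leaves Q via a parent).
Parents of Q: {L, W}.
Enumerating:
  P1: Q <- L -> W -> G -> A -> Z
  P2: Q <- L -> W -> A -> Z
  P3: Q <- L -> A -> Z
  P4: Q <- W <- L -> A -> Z
  P5: Q <- W -> G -> A -> Z
  P6: Q <- W -> A -> Z
That exhausts the simple backdoor paths. Count: 6.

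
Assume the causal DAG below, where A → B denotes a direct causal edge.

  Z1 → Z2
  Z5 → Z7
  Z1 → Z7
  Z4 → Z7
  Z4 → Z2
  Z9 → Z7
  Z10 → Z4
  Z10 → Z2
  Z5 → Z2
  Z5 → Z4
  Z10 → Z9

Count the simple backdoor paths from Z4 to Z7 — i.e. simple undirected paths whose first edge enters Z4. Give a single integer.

A backdoor path from Z4 to Z7 is any simple undirected path whose first edge points into Z4 (i.e. leaves Z4 via a parent).
Parents of Z4: {Z10, Z5}.
Enumerating:
  P1: Z4 <- Z10 -> Z9 -> Z7
  P2: Z4 <- Z10 -> Z2 <- Z1 -> Z7
  P3: Z4 <- Z10 -> Z2 <- Z5 -> Z7
  P4: Z4 <- Z5 -> Z2 <- Z1 -> Z7
  P5: Z4 <- Z5 -> Z2 <- Z10 -> Z9 -> Z7
  P6: Z4 <- Z5 -> Z7
That exhausts the simple backdoor paths. Count: 6.

6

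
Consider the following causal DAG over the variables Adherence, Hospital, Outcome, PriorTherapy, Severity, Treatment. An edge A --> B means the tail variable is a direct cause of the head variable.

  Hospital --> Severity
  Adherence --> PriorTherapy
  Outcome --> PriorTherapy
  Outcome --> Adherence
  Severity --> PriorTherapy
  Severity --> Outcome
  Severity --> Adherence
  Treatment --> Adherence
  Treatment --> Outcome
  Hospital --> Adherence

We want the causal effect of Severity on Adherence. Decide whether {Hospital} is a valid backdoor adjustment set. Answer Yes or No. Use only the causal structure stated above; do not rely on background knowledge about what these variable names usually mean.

Yes

Backdoor paths from Severity to Adherence (paths whose first edge points into Severity):
  P1: Severity <- Hospital -> Adherence
Condition 1 (no descendant of Severity in the set): holds — descendants of Severity are {Adherence, Outcome, PriorTherapy}; none are in {Hospital}.
Condition 2 (every backdoor path blocked by {Hospital}):
  P1: blocked at fork node Hospital ∈ conditioning set.
{Hospital} satisfies the backdoor criterion.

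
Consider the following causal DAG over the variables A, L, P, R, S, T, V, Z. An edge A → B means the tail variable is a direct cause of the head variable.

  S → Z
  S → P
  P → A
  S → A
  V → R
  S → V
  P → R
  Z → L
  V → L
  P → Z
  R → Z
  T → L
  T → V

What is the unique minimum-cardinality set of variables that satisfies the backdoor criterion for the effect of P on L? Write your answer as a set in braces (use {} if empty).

Variables eligible for adjustment (non-descendants of P, excluding P and L): {S, T, V}.
Backdoor paths from P to L:
  P1: P <- S -> V <- T -> L
  P2: P <- S -> V -> R -> Z -> L
  P3: P <- S -> V -> L
  P4: P <- S -> Z <- R <- V <- T -> L
  P5: P <- S -> Z <- R <- V -> L
  P6: P <- S -> Z -> L
The empty set is not sufficient: P2 (P <- S -> V -> R -> Z -> L) has no collider blocking it and no conditioned non-collider, so it is open.
Try {S}:
  P1: blocked at fork node S ∈ conditioning set.
  P2: blocked at fork node S ∈ conditioning set.
  P3: blocked at fork node S ∈ conditioning set.
  P4: blocked at fork node S ∈ conditioning set.
  P5: blocked at fork node S ∈ conditioning set.
  P6: blocked at fork node S ∈ conditioning set.
{S} contains no descendant of P and blocks every backdoor path.
No other singleton works — e.g. {T} leaves P2 open — so {S} is the unique smallest valid adjustment set.

{S}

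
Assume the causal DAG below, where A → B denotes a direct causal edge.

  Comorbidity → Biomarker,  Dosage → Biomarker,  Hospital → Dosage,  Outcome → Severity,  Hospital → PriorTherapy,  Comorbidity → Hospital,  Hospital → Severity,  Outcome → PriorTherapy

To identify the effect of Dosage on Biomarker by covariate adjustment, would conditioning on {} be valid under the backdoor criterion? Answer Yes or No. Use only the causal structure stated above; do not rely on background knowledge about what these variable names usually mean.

Backdoor paths from Dosage to Biomarker (paths whose first edge points into Dosage):
  P1: Dosage <- Hospital <- Comorbidity -> Biomarker
Condition 1 (no descendant of Dosage in the set): holds — descendants of Dosage are {Biomarker}; none are in {}.
Condition 2 (every backdoor path blocked by {}):
  P1: open — no interior node is in the conditioning set.
{} does not satisfy the backdoor criterion.

No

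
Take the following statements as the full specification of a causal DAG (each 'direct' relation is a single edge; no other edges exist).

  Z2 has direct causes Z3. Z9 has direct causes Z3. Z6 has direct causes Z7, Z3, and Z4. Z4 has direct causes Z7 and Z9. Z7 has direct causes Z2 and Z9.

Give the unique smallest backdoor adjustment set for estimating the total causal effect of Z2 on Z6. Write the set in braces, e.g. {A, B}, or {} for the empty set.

{Z3}

Variables eligible for adjustment (non-descendants of Z2, excluding Z2 and Z6): {Z3, Z9}.
Backdoor paths from Z2 to Z6:
  P1: Z2 <- Z3 -> Z9 -> Z7 -> Z4 -> Z6
  P2: Z2 <- Z3 -> Z9 -> Z7 -> Z6
  P3: Z2 <- Z3 -> Z9 -> Z4 <- Z7 -> Z6
  P4: Z2 <- Z3 -> Z9 -> Z4 -> Z6
  P5: Z2 <- Z3 -> Z6
The empty set is not sufficient: P1 (Z2 <- Z3 -> Z9 -> Z7 -> Z4 -> Z6) has no collider blocking it and no conditioned non-collider, so it is open.
Try {Z3}:
  P1: blocked at fork node Z3 ∈ conditioning set.
  P2: blocked at fork node Z3 ∈ conditioning set.
  P3: blocked at fork node Z3 ∈ conditioning set.
  P4: blocked at fork node Z3 ∈ conditioning set.
  P5: blocked at fork node Z3 ∈ conditioning set.
{Z3} contains no descendant of Z2 and blocks every backdoor path.
No other singleton works — e.g. {Z9} leaves P5 open — so {Z3} is the unique smallest valid adjustment set.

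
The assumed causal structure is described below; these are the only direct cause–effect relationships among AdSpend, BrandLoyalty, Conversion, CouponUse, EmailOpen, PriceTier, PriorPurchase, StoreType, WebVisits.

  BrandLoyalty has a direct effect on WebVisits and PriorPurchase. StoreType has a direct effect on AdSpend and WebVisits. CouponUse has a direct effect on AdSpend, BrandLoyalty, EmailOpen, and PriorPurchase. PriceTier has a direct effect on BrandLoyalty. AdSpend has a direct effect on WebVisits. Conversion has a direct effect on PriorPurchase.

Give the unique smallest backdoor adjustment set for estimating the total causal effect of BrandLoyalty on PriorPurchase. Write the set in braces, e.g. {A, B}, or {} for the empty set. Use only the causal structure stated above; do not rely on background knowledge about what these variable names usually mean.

{CouponUse}

Variables eligible for adjustment (non-descendants of BrandLoyalty, excluding BrandLoyalty and PriorPurchase): {AdSpend, Conversion, CouponUse, EmailOpen, PriceTier, StoreType}.
Backdoor paths from BrandLoyalty to PriorPurchase:
  P1: BrandLoyalty <- CouponUse -> PriorPurchase
The empty set is not sufficient: P1 (BrandLoyalty <- CouponUse -> PriorPurchase) has no collider blocking it and no conditioned non-collider, so it is open.
Try {CouponUse}:
  P1: blocked at fork node CouponUse ∈ conditioning set.
{CouponUse} contains no descendant of BrandLoyalty and blocks every backdoor path.
No other singleton works — e.g. {StoreType} leaves P1 open — so {CouponUse} is the unique smallest valid adjustment set.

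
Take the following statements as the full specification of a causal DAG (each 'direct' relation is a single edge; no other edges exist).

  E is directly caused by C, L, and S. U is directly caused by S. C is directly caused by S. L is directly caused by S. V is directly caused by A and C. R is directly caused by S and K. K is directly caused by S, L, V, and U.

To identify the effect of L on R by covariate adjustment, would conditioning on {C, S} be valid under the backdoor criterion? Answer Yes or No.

Yes

Backdoor paths from L to R (paths whose first edge points into L):
  P1: L <- S -> C -> V -> K -> R
  P2: L <- S -> U -> K -> R
  P3: L <- S -> E <- C -> V -> K -> R
  P4: L <- S -> K -> R
  P5: L <- S -> R
Condition 1 (no descendant of L in the set): holds — descendants of L are {E, K, R}; none are in {C, S}.
Condition 2 (every backdoor path blocked by {C, S}):
  P1: blocked at fork node S ∈ conditioning set.
  P2: blocked at fork node S ∈ conditioning set.
  P3: blocked at fork node S ∈ conditioning set.
  P4: blocked at fork node S ∈ conditioning set.
  P5: blocked at fork node S ∈ conditioning set.
{C, S} satisfies the backdoor criterion.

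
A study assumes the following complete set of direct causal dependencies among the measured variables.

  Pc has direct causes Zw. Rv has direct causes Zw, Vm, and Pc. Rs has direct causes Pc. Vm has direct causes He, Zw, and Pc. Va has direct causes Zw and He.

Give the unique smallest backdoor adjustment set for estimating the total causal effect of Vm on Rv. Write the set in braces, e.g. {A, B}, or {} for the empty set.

Variables eligible for adjustment (non-descendants of Vm, excluding Vm and Rv): {He, Pc, Rs, Va, Zw}.
Backdoor paths from Vm to Rv:
  P1: Vm <- Zw -> Pc -> Rv
  P2: Vm <- Zw -> Rv
  P3: Vm <- Pc <- Zw -> Rv
  P4: Vm <- Pc -> Rv
  P5: Vm <- He -> Va <- Zw -> Pc -> Rv
  P6: Vm <- He -> Va <- Zw -> Rv
The empty set is not sufficient: P1 (Vm <- Zw -> Pc -> Rv) has no collider blocking it and no conditioned non-collider, so it is open.
Try {Pc, Zw}:
  P1: blocked at fork node Zw ∈ conditioning set.
  P2: blocked at fork node Zw ∈ conditioning set.
  P3: blocked at chain node Pc ∈ conditioning set.
  P4: blocked at fork node Pc ∈ conditioning set.
  P5: blocked at collider Va (neither it nor any descendant is in the conditioning set).
  P6: blocked at collider Va (neither it nor any descendant is in the conditioning set).
{Pc, Zw} contains no descendant of Vm and blocks every backdoor path.
Every element of {Pc, Zw} is needed (dropping Pc leaves P4 open; dropping Zw leaves P2 open), so no proper subset is valid.
Among all size-2 subsets of the eligible variables, only {Pc, Zw} blocks every backdoor path, so it is the unique smallest valid adjustment set.

{Pc, Zw}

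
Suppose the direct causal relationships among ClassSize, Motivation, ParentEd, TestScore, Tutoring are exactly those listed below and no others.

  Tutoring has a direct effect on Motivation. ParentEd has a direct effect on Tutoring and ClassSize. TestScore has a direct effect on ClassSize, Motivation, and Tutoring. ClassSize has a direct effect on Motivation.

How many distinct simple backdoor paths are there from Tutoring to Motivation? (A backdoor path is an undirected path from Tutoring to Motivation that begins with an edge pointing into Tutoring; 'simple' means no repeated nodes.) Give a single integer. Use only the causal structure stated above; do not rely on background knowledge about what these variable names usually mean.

A backdoor path from Tutoring to Motivation is any simple undirected path whose first edge points into Tutoring (i.e. leaves Tutoring via a parent).
Parents of Tutoring: {ParentEd, TestScore}.
Enumerating:
  P1: Tutoring <- ParentEd -> ClassSize <- TestScore -> Motivation
  P2: Tutoring <- ParentEd -> ClassSize -> Motivation
  P3: Tutoring <- TestScore -> ClassSize -> Motivation
  P4: Tutoring <- TestScore -> Motivation
That exhausts the simple backdoor paths. Count: 4.

4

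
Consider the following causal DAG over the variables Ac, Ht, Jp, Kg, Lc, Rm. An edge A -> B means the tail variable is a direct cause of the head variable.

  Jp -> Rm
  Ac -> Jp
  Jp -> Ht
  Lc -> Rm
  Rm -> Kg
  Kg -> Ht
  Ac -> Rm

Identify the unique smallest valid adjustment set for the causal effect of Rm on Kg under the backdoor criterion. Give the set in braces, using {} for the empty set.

Variables eligible for adjustment (non-descendants of Rm, excluding Rm and Kg): {Ac, Jp, Lc}.
Backdoor paths from Rm to Kg:
  P1: Rm <- Ac -> Jp -> Ht <- Kg
  P2: Rm <- Jp -> Ht <- Kg
Each backdoor path contains an unconditioned collider, so every path is already blocked with the empty conditioning set:
  P1: blocked at collider Ht (neither it nor any descendant is in the conditioning set).
  P2: blocked at collider Ht (neither it nor any descendant is in the conditioning set).
The empty set is therefore the unique smallest valid set.

{}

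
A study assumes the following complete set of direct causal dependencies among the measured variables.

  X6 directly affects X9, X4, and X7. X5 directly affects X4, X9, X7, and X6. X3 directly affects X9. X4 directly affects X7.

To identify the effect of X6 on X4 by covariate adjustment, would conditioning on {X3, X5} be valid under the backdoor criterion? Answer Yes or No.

Yes

Backdoor paths from X6 to X4 (paths whose first edge points into X6):
  P1: X6 <- X5 -> X4
  P2: X6 <- X5 -> X7 <- X4
Condition 1 (no descendant of X6 in the set): holds — descendants of X6 are {X4, X7, X9}; none are in {X3, X5}.
Condition 2 (every backdoor path blocked by {X3, X5}):
  P1: blocked at fork node X5 ∈ conditioning set.
  P2: blocked at fork node X5 ∈ conditioning set.
{X3, X5} satisfies the backdoor criterion.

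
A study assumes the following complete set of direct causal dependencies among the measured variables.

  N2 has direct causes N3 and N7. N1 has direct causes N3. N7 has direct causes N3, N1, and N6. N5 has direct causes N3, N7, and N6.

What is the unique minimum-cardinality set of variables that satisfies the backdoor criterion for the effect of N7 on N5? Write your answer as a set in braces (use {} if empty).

Variables eligible for adjustment (non-descendants of N7, excluding N7 and N5): {N1, N3, N6}.
Backdoor paths from N7 to N5:
  P1: N7 <- N6 -> N5
  P2: N7 <- N3 -> N5
  P3: N7 <- N1 <- N3 -> N5
The empty set is not sufficient: P1 (N7 <- N6 -> N5) has no collider blocking it and no conditioned non-collider, so it is open.
Try {N3, N6}:
  P1: blocked at fork node N6 ∈ conditioning set.
  P2: blocked at fork node N3 ∈ conditioning set.
  P3: blocked at fork node N3 ∈ conditioning set.
{N3, N6} contains no descendant of N7 and blocks every backdoor path.
Every element of {N3, N6} is needed (dropping N3 leaves P2 open; dropping N6 leaves P1 open), so no proper subset is valid.
Among all size-2 subsets of the eligible variables, only {N3, N6} blocks every backdoor path, so it is the unique smallest valid adjustment set.

{N3, N6}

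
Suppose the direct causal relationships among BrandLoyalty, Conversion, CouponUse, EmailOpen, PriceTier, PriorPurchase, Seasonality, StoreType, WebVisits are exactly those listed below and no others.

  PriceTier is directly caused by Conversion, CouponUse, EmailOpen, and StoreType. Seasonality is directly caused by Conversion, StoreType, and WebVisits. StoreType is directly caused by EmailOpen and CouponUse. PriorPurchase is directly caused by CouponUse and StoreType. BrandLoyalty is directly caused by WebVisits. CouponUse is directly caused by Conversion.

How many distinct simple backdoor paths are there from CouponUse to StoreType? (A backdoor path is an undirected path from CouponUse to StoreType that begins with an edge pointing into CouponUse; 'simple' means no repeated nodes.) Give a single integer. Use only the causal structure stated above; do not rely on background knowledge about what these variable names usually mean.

A backdoor path from CouponUse to StoreType is any simple undirected path whose first edge points into CouponUse (i.e. leaves CouponUse via a parent).
Parents of CouponUse: {Conversion}.
Enumerating:
  P1: CouponUse <- Conversion -> PriceTier <- EmailOpen -> StoreType
  P2: CouponUse <- Conversion -> PriceTier <- StoreType
  P3: CouponUse <- Conversion -> Seasonality <- StoreType
That exhausts the simple backdoor paths. Count: 3.

3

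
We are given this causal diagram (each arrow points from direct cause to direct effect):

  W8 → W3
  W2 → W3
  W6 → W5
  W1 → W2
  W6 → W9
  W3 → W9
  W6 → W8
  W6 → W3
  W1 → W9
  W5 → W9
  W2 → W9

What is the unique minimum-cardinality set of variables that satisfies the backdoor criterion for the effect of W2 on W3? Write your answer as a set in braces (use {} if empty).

{}

Variables eligible for adjustment (non-descendants of W2, excluding W2 and W3): {W1, W5, W6, W8}.
Backdoor paths from W2 to W3:
  P1: W2 <- W1 -> W9 <- W6 -> W8 -> W3
  P2: W2 <- W1 -> W9 <- W6 -> W3
  P3: W2 <- W1 -> W9 <- W5 <- W6 -> W8 -> W3
  P4: W2 <- W1 -> W9 <- W5 <- W6 -> W3
  P5: W2 <- W1 -> W9 <- W3
Each backdoor path contains an unconditioned collider, so every path is already blocked with the empty conditioning set:
  P1: blocked at collider W9 (neither it nor any descendant is in the conditioning set).
  P2: blocked at collider W9 (neither it nor any descendant is in the conditioning set).
  P3: blocked at collider W9 (neither it nor any descendant is in the conditioning set).
  P4: blocked at collider W9 (neither it nor any descendant is in the conditioning set).
  P5: blocked at collider W9 (neither it nor any descendant is in the conditioning set).
The empty set is therefore the unique smallest valid set.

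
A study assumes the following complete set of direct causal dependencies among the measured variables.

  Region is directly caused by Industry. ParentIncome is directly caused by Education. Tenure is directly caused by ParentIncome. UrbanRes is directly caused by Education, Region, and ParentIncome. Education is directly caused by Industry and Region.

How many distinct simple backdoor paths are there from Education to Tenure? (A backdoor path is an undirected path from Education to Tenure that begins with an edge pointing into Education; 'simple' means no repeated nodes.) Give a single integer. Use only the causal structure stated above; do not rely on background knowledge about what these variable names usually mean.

A backdoor path from Education to Tenure is any simple undirected path whose first edge points into Education (i.e. leaves Education via a parent).
Parents of Education: {Industry, Region}.
Enumerating:
  P1: Education <- Industry -> Region -> UrbanRes <- ParentIncome -> Tenure
  P2: Education <- Region -> UrbanRes <- ParentIncome -> Tenure
That exhausts the simple backdoor paths. Count: 2.

2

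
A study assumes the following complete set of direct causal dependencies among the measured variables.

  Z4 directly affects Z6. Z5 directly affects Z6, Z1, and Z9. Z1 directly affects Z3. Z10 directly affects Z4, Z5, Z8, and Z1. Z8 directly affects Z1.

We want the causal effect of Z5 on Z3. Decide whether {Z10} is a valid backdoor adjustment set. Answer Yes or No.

Backdoor paths from Z5 to Z3 (paths whose first edge points into Z5):
  P1: Z5 <- Z10 -> Z8 -> Z1 -> Z3
  P2: Z5 <- Z10 -> Z1 -> Z3
Condition 1 (no descendant of Z5 in the set): holds — descendants of Z5 are {Z1, Z3, Z6, Z9}; none are in {Z10}.
Condition 2 (every backdoor path blocked by {Z10}):
  P1: blocked at fork node Z10 ∈ conditioning set.
  P2: blocked at fork node Z10 ∈ conditioning set.
{Z10} satisfies the backdoor criterion.

Yes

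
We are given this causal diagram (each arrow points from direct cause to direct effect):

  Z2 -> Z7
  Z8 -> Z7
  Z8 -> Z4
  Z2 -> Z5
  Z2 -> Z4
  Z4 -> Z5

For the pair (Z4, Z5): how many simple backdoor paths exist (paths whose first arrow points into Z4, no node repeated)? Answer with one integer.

A backdoor path from Z4 to Z5 is any simple undirected path whose first edge points into Z4 (i.e. leaves Z4 via a parent).
Parents of Z4: {Z2, Z8}.
Enumerating:
  P1: Z4 <- Z8 -> Z7 <- Z2 -> Z5
  P2: Z4 <- Z2 -> Z5
That exhausts the simple backdoor paths. Count: 2.

2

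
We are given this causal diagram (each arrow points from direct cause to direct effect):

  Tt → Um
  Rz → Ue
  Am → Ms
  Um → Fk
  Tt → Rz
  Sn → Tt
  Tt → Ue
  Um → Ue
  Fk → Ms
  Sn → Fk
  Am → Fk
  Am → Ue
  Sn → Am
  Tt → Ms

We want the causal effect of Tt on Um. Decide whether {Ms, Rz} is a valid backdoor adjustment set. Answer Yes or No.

Backdoor paths from Tt to Um (paths whose first edge points into Tt):
  P1: Tt <- Sn -> Am -> Fk <- Um
  P2: Tt <- Sn -> Am -> Ue <- Um
  P3: Tt <- Sn -> Am -> Ms <- Fk <- Um
  P4: Tt <- Sn -> Fk <- Am -> Ue <- Um
  P5: Tt <- Sn -> Fk <- Um
  P6: Tt <- Sn -> Fk -> Ms <- Am -> Ue <- Um
Condition 1 (no descendant of Tt in the set): FAILS — Ms and Rz are descendants of Tt.
Condition 2 (every backdoor path blocked by {Ms, Rz}):
  P1: open — collider(s) Fk are conditioned on (or have a conditioned descendant) and no non-collider on the path is in the set.
  P2: blocked at collider Ue (neither it nor any descendant is in the conditioning set).
  P3: open — collider(s) Ms are conditioned on (or have a conditioned descendant) and no non-collider on the path is in the set.
  P4: blocked at collider Ue (neither it nor any descendant is in the conditioning set).
  P5: open — collider(s) Fk are conditioned on (or have a conditioned descendant) and no non-collider on the path is in the set.
  P6: blocked at collider Ue (neither it nor any descendant is in the conditioning set).
{Ms, Rz} does not satisfy the backdoor criterion.

No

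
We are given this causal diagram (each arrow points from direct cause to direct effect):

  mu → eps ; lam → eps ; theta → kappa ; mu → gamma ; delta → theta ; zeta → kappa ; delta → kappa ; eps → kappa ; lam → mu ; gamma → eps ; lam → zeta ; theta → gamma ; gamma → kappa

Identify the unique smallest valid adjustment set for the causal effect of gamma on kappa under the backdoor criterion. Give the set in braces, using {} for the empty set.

Variables eligible for adjustment (non-descendants of gamma, excluding gamma and kappa): {delta, lam, mu, theta, zeta}.
Backdoor paths from gamma to kappa:
  P1: gamma <- mu <- lam -> zeta -> kappa
  P2: gamma <- mu <- lam -> eps -> kappa
  P3: gamma <- mu -> eps <- lam -> zeta -> kappa
  P4: gamma <- mu -> eps -> kappa
  P5: gamma <- theta <- delta -> kappa
  P6: gamma <- theta -> kappa
The empty set is not sufficient: P1 (gamma <- mu <- lam -> zeta -> kappa) has no collider blocking it and no conditioned non-collider, so it is open.
Try {mu, theta}:
  P1: blocked at chain node mu ∈ conditioning set.
  P2: blocked at chain node mu ∈ conditioning set.
  P3: blocked at fork node mu ∈ conditioning set.
  P4: blocked at fork node mu ∈ conditioning set.
  P5: blocked at chain node theta ∈ conditioning set.
  P6: blocked at fork node theta ∈ conditioning set.
{mu, theta} contains no descendant of gamma and blocks every backdoor path.
Every element of {mu, theta} is needed (dropping mu leaves P1 open; dropping theta leaves P5 open), so no proper subset is valid.
Among all size-2 subsets of the eligible variables, only {mu, theta} blocks every backdoor path, so it is the unique smallest valid adjustment set.

{mu, theta}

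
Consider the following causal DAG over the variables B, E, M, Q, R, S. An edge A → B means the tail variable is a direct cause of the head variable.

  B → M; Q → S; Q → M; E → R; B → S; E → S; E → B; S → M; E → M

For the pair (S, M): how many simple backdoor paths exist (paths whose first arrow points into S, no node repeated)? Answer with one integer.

A backdoor path from S to M is any simple undirected path whose first edge points into S (i.e. leaves S via a parent).
Parents of S: {B, E, Q}.
Enumerating:
  P1: S <- E -> B -> M
  P2: S <- E -> M
  P3: S <- B <- E -> M
  P4: S <- B -> M
  P5: S <- Q -> M
That exhausts the simple backdoor paths. Count: 5.

5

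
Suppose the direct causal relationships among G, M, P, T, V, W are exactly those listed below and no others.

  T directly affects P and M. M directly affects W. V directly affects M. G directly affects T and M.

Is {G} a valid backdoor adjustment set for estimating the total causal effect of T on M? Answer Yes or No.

Yes

Backdoor paths from T to M (paths whose first edge points into T):
  P1: T <- G -> M
Condition 1 (no descendant of T in the set): holds — descendants of T are {M, P, W}; none are in {G}.
Condition 2 (every backdoor path blocked by {G}):
  P1: blocked at fork node G ∈ conditioning set.
{G} satisfies the backdoor criterion.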